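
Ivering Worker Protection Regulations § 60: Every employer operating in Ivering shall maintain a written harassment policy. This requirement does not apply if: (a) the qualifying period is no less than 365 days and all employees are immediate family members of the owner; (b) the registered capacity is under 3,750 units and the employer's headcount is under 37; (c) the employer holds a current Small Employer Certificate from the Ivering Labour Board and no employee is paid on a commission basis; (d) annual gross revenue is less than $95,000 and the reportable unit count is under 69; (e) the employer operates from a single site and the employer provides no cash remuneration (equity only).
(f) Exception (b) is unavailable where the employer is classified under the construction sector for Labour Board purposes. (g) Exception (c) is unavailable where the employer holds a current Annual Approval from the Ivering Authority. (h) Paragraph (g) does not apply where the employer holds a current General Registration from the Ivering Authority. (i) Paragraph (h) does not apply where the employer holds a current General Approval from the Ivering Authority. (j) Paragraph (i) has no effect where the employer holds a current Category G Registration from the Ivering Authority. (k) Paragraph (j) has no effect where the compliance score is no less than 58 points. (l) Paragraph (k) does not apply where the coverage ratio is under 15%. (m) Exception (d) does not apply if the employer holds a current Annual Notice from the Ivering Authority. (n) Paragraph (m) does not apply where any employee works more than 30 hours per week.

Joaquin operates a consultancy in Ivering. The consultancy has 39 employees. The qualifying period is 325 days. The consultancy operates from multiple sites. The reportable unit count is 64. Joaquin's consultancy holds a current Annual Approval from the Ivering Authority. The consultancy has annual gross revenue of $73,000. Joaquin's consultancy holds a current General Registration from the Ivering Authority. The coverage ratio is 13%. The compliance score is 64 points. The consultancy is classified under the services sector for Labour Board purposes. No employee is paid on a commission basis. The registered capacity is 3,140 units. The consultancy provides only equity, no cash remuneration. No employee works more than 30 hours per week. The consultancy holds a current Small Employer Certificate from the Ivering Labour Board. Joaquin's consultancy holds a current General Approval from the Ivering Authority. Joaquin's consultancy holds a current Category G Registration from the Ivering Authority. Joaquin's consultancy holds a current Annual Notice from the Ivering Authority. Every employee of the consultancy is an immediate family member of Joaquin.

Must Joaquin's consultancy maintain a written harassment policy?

Exception (a) fails — the qualifying period is 325 days, short of 365 days.
Exception (b) fails — the employer's headcount is 39, not under 37.
Exception (c)'s conditions are all satisfied: a current Small Employer Certificate is held; no employee is paid on commission. Under paragraphs (g)–(l): (g) would limit (c) — a current Annual Approval is held — but (h) sets (g) aside: (h) operates against (g): a current General Registration is held. (i) would limit (h) — a current General Approval is held — but (j) sets (i) aside: (j) operates against (i): a current Category G Registration is held. (k) applies (the compliance score is 64 points, meeting the 58 points threshold), but is set aside by (l): (l) operates — the coverage ratio is 13%, under the 15% limit. Exception (c) stands.
Exception (d)'s conditions are all satisfied: annual gross revenue is $73,000, less than the $95,000 limit; the reportable unit count is 64, under the 69 limit. However, paragraphs (m)–(n) must be considered: (m) applies — a current Annual Notice is held. (n), which would lift (m), is inapplicable — no employee exceeds 30 hours/week. So (d) is unavailable.
Exception (e) fails — the employer operates from multiple sites.

No — exception (c) applies; Joaquin's consultancy is not required to maintain a written harassment policy.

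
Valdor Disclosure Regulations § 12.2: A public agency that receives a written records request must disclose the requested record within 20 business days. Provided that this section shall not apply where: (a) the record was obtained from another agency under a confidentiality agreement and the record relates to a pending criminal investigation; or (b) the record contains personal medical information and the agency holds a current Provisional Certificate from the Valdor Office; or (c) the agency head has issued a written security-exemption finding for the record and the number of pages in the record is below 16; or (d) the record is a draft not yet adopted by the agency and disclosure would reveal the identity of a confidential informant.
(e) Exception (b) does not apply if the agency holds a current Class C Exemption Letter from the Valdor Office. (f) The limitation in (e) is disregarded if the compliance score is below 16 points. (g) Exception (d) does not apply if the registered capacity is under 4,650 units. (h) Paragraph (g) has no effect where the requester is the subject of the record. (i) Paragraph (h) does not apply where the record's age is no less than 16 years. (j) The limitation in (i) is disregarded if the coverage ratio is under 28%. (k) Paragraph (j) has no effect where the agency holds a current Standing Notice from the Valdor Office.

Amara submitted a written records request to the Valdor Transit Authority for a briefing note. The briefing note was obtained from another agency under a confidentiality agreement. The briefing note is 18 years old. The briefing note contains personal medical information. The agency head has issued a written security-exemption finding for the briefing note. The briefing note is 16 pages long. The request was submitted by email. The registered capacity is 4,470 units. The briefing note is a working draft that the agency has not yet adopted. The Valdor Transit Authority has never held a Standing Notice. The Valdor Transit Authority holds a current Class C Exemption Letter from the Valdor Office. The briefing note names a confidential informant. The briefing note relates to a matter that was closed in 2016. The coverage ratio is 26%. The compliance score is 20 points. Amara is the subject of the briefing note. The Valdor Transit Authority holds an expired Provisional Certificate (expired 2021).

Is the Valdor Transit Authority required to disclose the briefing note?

Exception (a) requires that the record relates to a pending criminal investigation; but the briefing note relates to a closed matter, so (a) is unavailable.
Exception (b) fails — no current Provisional Certificate is held.
Exception (c) requires that the number of pages in the record is below 16; but the number of pages in the record is 16, not below 16, so (c) is unavailable.
Exception (d) is satisfied on its face — the briefing note is an unadopted draft; the briefing note names a confidential informant. Considering the limiting provisions: (g) would limit (d) — the registered capacity is 4,470 units, under the 4,650 units limit — but (h) sets (g) aside: (h) operates against (g): Amara is the subject of the briefing note. (i) would limit (h) — the record's age is 18 years, meeting the 16 years threshold — but (j) sets (i) aside: (j) operates against (i): the coverage ratio is 26%, under the 28% limit. (k) is not triggered (no current Standing Notice is held), so (j) stands. Exception (d) stands.

No — exception (d) applies; the Valdor Transit Authority is not required to disclose the briefing note.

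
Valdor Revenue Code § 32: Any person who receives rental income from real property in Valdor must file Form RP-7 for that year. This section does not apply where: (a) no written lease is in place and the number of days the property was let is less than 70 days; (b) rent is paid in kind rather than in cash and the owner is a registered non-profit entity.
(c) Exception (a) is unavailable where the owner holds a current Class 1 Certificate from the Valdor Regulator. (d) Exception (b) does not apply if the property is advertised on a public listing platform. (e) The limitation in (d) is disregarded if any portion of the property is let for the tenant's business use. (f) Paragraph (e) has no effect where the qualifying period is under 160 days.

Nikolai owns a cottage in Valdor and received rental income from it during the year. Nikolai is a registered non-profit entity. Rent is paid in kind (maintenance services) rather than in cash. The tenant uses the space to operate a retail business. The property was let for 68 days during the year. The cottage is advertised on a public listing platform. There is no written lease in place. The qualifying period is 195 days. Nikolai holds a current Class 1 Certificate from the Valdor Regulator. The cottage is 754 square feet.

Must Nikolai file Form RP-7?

No — exception (b) applies; Nikolai is not required to file Form RP-7.

Exception (a): there is no written lease; the number of days the property was let is 68 days, less than the 70 days limit — every condition holds. However, paragraph (c) must be considered: (c) operates against (a): a current Class 1 Certificate is held. So (a) is unavailable.
Exception (b): rent is paid in kind; Nikolai is a registered non-profit — every condition holds. As to paragraphs (d)–(f): (d) is triggered (the property is publicly advertised), but yields to (e): (e) applies — the space is let for business use. (f), which would lift (e), is not triggered — the qualifying period is 195 days, not under 160 days. Exception (b) stands.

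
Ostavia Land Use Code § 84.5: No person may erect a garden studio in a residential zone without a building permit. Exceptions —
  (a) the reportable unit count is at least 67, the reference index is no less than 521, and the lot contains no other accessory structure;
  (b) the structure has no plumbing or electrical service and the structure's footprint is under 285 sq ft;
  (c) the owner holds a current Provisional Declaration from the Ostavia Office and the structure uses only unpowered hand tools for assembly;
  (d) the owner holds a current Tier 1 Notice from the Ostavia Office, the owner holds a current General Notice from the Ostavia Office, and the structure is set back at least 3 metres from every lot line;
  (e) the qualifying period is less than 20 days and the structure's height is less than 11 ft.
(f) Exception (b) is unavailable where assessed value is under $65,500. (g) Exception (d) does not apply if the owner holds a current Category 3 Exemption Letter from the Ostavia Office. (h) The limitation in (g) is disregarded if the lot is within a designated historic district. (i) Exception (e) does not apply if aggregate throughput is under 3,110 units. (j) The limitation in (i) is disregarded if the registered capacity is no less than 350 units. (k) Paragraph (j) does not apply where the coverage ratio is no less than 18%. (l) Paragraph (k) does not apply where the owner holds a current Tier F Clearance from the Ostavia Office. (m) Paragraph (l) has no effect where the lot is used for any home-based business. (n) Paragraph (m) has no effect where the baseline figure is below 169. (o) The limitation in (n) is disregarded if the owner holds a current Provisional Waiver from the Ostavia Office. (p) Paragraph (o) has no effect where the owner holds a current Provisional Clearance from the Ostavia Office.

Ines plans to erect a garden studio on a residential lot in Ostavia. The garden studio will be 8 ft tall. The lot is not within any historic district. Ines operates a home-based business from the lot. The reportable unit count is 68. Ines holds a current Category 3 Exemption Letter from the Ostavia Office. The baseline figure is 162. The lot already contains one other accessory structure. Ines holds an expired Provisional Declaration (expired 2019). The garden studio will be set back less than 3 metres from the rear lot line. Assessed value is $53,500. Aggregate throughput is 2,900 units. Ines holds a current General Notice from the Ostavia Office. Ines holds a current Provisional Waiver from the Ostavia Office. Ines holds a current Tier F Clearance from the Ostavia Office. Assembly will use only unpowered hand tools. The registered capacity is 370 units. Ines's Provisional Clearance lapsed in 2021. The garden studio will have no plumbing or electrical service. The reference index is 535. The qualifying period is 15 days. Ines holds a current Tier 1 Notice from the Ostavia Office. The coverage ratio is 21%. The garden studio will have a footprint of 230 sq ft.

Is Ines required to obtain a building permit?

Yes — Ines must obtain a building permit.

Exception (a) fails — the lot already has another accessory structure.
All of (b)'s requirements are met (there is no plumbing or electrical service; the structure's footprint is 230 sq ft, under the 285 sq ft limit). However, paragraph (f) must be considered: (f) operates against (b): assessed value is $53,500, under the $65,500 limit. (b) is therefore removed.
Exception (c) requires that the owner holds a current Provisional Declaration from the Ostavia Office; but there is no Provisional Declaration in force, so (c) is unavailable.
Exception (d) requires that the structure is set back at least 3 metres from every lot line; but the rear setback is under 3 m, so (d) is unavailable.
Exception (e): the qualifying period is 15 days, less than the 20 days limit; the structure's height is 8 ft, less than the 11 ft limit — every condition holds. However, paragraphs (i)–(p) must be considered: (i) applies — aggregate throughput is 2,900 units, under the 3,110 units limit. (j) would limit (i) — the registered capacity is 370 units, meeting the 350 units threshold — but (k) sets (j) aside: (k) operates against (j): the coverage ratio is 21%, meeting the 18% threshold. (l) would limit (k) — a current Tier F Clearance is held — but (m) sets (l) aside: (m) operates against (l): a home-based business operates on the lot. (n) is engaged (the baseline figure is 162, below the 169 limit), but is itself disapplied by (o): (o) operates against (n): a current Provisional Waiver is held. (p) is not triggered (no current Provisional Clearance is held), so (o) stands. Exception (e) does not apply.
No exception is made out. Ines falls within the general rule.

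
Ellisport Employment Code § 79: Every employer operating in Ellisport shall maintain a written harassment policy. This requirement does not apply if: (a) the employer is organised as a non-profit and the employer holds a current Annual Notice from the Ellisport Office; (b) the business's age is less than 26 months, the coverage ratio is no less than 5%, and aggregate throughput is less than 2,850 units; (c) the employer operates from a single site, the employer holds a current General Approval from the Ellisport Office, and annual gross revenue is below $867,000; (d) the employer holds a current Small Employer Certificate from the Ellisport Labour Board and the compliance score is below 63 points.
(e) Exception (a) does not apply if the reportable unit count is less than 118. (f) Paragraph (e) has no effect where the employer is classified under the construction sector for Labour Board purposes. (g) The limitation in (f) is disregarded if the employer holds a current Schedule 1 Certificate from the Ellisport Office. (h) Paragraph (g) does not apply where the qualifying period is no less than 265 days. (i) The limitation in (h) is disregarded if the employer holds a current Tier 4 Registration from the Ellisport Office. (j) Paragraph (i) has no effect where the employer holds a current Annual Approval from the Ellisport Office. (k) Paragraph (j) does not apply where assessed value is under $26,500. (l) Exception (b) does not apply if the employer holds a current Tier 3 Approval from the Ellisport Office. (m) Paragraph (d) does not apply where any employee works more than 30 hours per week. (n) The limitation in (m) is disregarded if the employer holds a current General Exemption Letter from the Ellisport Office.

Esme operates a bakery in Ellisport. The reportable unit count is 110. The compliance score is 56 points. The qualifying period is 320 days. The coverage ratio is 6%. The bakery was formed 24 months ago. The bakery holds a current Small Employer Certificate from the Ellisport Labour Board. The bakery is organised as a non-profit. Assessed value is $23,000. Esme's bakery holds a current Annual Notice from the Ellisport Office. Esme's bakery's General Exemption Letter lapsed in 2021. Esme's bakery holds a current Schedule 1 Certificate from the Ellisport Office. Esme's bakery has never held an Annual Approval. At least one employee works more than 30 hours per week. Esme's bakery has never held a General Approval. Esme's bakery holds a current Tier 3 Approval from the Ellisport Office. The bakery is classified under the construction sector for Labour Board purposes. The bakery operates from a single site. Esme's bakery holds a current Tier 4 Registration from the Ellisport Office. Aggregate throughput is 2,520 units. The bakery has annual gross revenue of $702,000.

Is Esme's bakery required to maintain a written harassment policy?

Exception (a): the employer is a non-profit; a current Annual Notice is held — every condition holds. Turning to paragraphs (e)–(k): (e) operates against (a): the reportable unit count is 110, less than the 118 limit. (f) would limit (e) — the bakery is classified under the construction sector — but (g) sets (f) aside: (g) operates against (f): a current Schedule 1 Certificate is held. (h) would limit (g) — the qualifying period is 320 days, meeting the 265 days threshold — but (i) sets (h) aside: (i) is triggered — a current Tier 4 Registration is held. (j) is not triggered (there is no Annual Approval in force), so (i) stands. So (a) is unavailable.
All of (b)'s requirements are met (the business's age is 24 months, less than the 26 months limit; the coverage ratio is 6%, meeting the 5% threshold; aggregate throughput is 2,520 units, less than the 2,850 units limit). But: (l) operates against (b): a current Tier 3 Approval is held. Exception (b) does not apply.
Exception (c) fails — the General Approval is not current.
All of (d)'s requirements are met (a current Small Employer Certificate is held; the compliance score is 56 points, below the 63 points limit). Turning to paragraphs (m)–(n): (m) operates against (d): at least one employee exceeds 30 hours/week. (n) is not engaged (no current General Exemption Letter is held), so (m) stands. Exception (d) does not apply.
No exception is made out. Esme's bakery falls within the general rule.

Yes — Esme's bakery must maintain a written harassment policy.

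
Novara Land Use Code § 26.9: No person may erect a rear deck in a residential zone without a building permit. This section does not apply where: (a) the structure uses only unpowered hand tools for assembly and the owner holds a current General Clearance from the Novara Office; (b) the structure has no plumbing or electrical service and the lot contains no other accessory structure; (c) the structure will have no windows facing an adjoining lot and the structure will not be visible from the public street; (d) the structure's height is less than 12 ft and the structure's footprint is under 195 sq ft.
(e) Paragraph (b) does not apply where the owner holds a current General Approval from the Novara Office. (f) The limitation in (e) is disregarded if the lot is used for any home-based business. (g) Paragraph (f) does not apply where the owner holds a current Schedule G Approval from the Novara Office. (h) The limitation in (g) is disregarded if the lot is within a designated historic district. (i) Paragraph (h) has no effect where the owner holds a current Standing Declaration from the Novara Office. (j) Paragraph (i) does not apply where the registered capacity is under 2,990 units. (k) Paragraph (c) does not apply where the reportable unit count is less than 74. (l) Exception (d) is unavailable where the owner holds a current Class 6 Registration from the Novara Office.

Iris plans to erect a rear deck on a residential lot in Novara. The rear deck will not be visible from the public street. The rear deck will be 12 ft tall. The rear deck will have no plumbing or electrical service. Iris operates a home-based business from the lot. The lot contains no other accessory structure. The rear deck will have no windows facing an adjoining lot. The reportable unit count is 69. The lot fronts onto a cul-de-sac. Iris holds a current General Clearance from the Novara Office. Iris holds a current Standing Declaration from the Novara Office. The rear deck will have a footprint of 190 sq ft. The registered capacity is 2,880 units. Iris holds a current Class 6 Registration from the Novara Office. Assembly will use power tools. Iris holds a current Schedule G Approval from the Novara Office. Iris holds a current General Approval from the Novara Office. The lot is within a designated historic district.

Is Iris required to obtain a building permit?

No — exception (b) applies; Iris does not need a building permit.

Exception (a) fails — assembly uses power tools.
Exception (b) is satisfied on its face — there is no plumbing or electrical service; the lot has no other accessory structure. Under paragraphs (e)–(j): (e) would limit (b) — a current General Approval is held — but (f) sets (e) aside: (f) is triggered — a home-based business operates on the lot. (g) is engaged (a current Schedule G Approval is held), but is displaced by (h): (h) operates against (g): the lot is in a historic district. (i) is engaged (a current Standing Declaration is held), but is overridden by (j): (j) operates against (i): the registered capacity is 2,880 units, under the 2,990 units limit. So (b) applies.
Exception (c)'s conditions are all satisfied: no windows face an adjoining lot; the structure will not be visible from the street. Turning to paragraph (k): (k) is engaged — the reportable unit count is 69, less than the 74 limit. Exception (c) does not apply.
Exception (d) fails — the structure's height is 12 ft, not less than 12 ft.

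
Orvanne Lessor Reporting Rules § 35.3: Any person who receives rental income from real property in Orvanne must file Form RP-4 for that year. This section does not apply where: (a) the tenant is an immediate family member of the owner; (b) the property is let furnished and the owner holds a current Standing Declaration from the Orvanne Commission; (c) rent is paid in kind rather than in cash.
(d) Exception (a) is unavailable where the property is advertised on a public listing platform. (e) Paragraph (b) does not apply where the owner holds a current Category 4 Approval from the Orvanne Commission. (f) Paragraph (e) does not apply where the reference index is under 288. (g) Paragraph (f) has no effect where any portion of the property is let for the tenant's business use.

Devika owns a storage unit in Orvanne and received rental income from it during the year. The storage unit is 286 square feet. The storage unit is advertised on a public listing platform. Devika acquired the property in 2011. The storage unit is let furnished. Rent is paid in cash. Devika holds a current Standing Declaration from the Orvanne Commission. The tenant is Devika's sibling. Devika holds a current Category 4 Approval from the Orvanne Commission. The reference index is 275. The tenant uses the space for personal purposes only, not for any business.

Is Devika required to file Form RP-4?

Exception (a)'s conditions are all satisfied: the tenant is an immediate family member. But applying paragraph (d): (d) operates against (a): the property is publicly advertised. Exception (a) does not apply.
Exception (b) is satisfied on its face — the property is let furnished; a current Standing Declaration is held. Applying paragraphs (e)–(g): (e) is engaged (a current Category 4 Approval is held), but is itself disapplied by (f): (f) operates against (e): the reference index is 275, under the 288 limit. (g) is inapplicable (the space is used for personal purposes only), so (f) stands. So (b) applies.
Exception (c) requires that rent is paid in kind rather than in cash; but rent is paid in cash, so (c) is unavailable.

No — exception (b) applies; Devika is not required to file Form RP-4.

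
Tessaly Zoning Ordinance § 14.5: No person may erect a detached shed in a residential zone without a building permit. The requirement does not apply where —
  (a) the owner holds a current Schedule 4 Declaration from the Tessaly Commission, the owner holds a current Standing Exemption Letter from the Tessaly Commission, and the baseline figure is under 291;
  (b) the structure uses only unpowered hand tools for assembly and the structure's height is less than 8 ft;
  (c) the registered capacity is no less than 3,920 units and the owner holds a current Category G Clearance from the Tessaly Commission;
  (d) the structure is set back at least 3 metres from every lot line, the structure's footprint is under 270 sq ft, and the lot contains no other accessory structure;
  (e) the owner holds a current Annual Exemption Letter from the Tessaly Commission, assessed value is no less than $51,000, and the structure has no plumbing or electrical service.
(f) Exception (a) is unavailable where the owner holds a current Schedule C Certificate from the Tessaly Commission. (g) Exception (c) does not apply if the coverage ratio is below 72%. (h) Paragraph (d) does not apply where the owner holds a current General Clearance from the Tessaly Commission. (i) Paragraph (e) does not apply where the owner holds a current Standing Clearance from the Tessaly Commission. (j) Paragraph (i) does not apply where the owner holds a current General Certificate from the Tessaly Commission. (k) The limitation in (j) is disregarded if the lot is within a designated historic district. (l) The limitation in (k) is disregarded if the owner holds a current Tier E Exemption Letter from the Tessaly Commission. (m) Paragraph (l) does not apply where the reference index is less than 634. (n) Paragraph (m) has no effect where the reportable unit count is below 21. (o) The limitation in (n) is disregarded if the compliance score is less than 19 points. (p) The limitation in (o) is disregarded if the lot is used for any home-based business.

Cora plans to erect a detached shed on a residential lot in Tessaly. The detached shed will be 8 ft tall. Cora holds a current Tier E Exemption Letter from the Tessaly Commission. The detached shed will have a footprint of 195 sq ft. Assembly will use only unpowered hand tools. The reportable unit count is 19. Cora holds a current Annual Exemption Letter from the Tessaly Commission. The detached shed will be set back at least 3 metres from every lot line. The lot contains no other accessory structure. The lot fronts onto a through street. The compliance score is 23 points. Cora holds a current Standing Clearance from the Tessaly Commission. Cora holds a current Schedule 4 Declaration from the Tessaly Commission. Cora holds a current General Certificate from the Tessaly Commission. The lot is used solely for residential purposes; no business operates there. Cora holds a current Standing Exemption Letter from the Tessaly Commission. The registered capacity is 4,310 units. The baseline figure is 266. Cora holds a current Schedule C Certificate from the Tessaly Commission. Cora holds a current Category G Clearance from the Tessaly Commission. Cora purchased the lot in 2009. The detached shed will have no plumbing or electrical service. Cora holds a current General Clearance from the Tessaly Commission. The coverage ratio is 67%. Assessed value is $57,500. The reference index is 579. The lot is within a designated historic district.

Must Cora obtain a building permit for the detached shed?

No — exception (e) applies; Cora does not need a building permit.

Exception (a) is satisfied on its face — a current Schedule 4 Declaration is held; a current Standing Exemption Letter is held; the baseline figure is 266, under the 291 limit. But: (f) operates against (a): a current Schedule C Certificate is held. (a) is therefore removed.
Exception (b) does not apply: the structure's height is 8 ft, not less than 8 ft.
Exception (c)'s conditions are all satisfied: the registered capacity is 4,310 units, meeting the 3,920 units threshold; a current Category G Clearance is held. However, paragraph (g) must be considered: (g) operates against (c): the coverage ratio is 67%, below the 72% limit. So (c) is unavailable.
Exception (d): the setback is at least 3 m on every side; the structure's footprint is 195 sq ft, under the 270 sq ft limit; the lot has no other accessory structure — every condition holds. Turning to paragraph (h): (h) operates against (d): a current General Clearance is held. So (d) is unavailable.
Exception (e) is satisfied on its face — a current Annual Exemption Letter is held; assessed value is $57,500, meeting the $51,000 threshold; there is no plumbing or electrical service. Applying paragraphs (i)–(p): (i) operates (a current Standing Clearance is held), but is overridden by (j): (j) operates against (i): a current General Certificate is held. (k) would limit (j) — the lot is in a historic district — but (l) sets (k) aside: (l) operates against (k): a current Tier E Exemption Letter is held. (m) operates (the reference index is 579, less than the 634 limit), but is itself disapplied by (n): (n) operates against (m): the reportable unit count is 19, below the 21 limit. (o), which would lift (n), is not engaged — the compliance score is 23 points, not less than 19 points. (e) remains available.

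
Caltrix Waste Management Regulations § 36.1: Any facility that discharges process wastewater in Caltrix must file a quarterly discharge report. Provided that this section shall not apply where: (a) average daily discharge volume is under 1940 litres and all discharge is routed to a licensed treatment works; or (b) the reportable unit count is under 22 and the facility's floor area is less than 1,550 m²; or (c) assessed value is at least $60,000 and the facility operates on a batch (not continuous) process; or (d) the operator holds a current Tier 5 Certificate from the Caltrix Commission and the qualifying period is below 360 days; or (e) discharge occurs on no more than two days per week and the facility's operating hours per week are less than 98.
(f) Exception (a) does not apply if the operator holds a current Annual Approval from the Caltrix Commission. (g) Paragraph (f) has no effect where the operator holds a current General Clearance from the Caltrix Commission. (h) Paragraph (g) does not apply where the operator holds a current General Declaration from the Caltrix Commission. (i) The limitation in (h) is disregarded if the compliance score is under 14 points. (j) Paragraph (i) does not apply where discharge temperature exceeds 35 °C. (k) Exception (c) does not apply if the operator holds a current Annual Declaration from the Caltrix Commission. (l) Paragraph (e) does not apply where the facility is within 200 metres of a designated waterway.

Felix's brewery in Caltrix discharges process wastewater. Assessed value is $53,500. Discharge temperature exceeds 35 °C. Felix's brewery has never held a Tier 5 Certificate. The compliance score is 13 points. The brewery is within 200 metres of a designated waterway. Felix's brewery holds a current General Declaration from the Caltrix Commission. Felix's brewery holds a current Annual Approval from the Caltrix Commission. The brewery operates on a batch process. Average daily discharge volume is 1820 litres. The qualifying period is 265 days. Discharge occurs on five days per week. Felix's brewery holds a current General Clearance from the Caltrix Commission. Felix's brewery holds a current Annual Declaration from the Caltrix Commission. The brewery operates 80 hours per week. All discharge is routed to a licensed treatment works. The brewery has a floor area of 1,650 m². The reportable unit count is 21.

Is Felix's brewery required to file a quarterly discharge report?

Exception (a)'s conditions are all satisfied: average daily discharge volume is 1820 litres, under the 1940 litres limit; discharge is routed to a licensed treatment works. However, paragraphs (f)–(j) must be considered: (f) is engaged — a current Annual Approval is held. (g) would limit (f) — a current General Clearance is held — but (h) sets (g) aside: (h) is engaged — a current General Declaration is held. (i) would limit (h) — the compliance score is 13 points, under the 14 points limit — but (j) sets (i) aside: (j) operates against (i): discharge temperature exceeds 35 °C. So (a) is unavailable.
Exception (b) fails — the facility's floor area is 1,650 m², not less than 1,550 m².
Exception (c) does not apply: assessed value is $53,500, short of $60,000.
Exception (d) requires that the operator holds a current Tier 5 Certificate from the Caltrix Commission; but there is no Tier 5 Certificate in force, so (d) is unavailable.
Exception (e) does not apply: discharge occurs on five days per week.
None of the exceptions is available; § 36.1 applies in full.

Yes — Felix's brewery must file a quarterly discharge report.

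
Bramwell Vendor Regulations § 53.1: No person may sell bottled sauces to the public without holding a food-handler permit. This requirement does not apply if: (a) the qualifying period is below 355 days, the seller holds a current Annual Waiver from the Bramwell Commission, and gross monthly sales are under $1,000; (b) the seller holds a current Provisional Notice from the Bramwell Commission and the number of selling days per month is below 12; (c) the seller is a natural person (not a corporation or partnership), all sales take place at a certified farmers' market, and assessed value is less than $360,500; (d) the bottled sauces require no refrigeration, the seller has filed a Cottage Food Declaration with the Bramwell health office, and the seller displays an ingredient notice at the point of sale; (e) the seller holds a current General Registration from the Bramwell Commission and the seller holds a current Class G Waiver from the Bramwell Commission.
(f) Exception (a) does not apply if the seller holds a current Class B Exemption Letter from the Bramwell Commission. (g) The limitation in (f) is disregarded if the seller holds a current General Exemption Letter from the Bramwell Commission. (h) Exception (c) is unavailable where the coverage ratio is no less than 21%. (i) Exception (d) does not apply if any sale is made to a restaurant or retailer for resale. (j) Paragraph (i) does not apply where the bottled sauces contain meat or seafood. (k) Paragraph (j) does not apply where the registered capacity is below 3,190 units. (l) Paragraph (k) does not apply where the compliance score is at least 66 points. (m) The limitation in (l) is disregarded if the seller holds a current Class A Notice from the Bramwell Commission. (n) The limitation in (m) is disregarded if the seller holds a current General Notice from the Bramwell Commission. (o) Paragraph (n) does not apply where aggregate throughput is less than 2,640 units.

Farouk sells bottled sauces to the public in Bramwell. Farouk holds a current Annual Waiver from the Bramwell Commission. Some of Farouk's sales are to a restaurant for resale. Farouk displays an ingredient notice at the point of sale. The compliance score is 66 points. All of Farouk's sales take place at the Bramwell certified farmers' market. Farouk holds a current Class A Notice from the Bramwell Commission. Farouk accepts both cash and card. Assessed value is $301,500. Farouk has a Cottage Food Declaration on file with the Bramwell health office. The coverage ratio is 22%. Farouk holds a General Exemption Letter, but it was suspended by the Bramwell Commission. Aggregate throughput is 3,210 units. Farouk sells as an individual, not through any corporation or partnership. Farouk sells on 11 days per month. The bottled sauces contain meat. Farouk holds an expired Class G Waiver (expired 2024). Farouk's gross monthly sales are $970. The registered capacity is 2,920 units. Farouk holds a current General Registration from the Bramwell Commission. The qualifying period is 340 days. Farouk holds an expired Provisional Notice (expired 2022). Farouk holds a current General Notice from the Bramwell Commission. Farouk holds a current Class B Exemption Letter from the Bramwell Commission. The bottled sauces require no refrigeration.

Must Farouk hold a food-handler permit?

Exception (a): the qualifying period is 340 days, below the 355 days limit; a current Annual Waiver is held; gross monthly sales are $970, under the $1,000 limit — every condition holds. But applying paragraphs (f)–(g): (f) applies — a current Class B Exemption Letter is held. (g) is not triggered (no current General Exemption Letter is held), so (f) stands. Exception (a) does not apply.
Exception (b) fails — no current Provisional Notice is held.
Exception (c)'s conditions are all satisfied: the seller is a natural person; all sales are at a certified farmers' market; assessed value is $301,500, less than the $360,500 limit. But: (h) operates against (c): the coverage ratio is 22%, meeting the 21% threshold. Exception (c) does not apply.
Exception (d)'s conditions are all satisfied: the bottled sauces are shelf-stable; a Cottage Food Declaration is on file; an ingredient notice is displayed. As to paragraphs (i)–(o): (i) would limit (d) — some sales are to a restaurant for resale — but (j) sets (i) aside: (j) operates — the bottled sauces contain meat. (k) is engaged (the registered capacity is 2,920 units, below the 3,190 units limit), but is overridden by (l): (l) operates — the compliance score is 66 points, meeting the 66 points threshold. (m) would limit (l) — a current Class A Notice is held — but (n) sets (m) aside: (n) operates — a current General Notice is held. (o), which would lift (n), is not engaged — aggregate throughput is 3,210 units, not less than 2,640 units. (d) remains available.
Exception (e) does not apply: no current Class G Waiver is held.

No — exception (d) applies; Farouk is not required to hold a food-handler permit.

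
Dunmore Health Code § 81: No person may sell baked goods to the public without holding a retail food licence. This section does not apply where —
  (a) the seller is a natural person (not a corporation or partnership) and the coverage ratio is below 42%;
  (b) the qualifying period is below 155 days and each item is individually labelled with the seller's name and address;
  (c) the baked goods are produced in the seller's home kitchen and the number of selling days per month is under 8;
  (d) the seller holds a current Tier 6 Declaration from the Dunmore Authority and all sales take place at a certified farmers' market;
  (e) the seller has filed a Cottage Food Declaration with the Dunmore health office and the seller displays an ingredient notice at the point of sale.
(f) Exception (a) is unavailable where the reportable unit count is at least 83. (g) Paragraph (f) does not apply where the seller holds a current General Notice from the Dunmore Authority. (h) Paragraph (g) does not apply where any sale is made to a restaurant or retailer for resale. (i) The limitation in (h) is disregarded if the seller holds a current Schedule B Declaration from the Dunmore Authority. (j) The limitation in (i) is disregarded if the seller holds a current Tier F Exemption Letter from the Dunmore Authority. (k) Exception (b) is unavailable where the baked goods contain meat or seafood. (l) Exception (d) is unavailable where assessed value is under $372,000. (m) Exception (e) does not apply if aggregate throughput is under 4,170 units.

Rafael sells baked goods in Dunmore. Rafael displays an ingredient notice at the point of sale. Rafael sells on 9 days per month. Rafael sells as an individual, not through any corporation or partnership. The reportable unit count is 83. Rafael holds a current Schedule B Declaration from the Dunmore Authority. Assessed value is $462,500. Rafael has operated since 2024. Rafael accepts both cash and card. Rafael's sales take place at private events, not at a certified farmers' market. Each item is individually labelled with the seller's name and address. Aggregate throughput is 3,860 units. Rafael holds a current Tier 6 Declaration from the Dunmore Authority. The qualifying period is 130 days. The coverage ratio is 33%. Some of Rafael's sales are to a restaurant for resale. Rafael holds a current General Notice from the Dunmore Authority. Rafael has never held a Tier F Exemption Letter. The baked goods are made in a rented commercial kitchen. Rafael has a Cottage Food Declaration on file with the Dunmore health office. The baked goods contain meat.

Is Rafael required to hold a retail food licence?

No — exception (a) applies; Rafael is not required to hold a retail food licence.

Exception (a) is satisfied on its face — the seller is a natural person; the coverage ratio is 33%, below the 42% limit. Applying paragraphs (f)–(j): (f) would limit (a) — the reportable unit count is 83, meeting the 83 threshold — but (g) sets (f) aside: (g) applies — a current General Notice is held. (h) is engaged (some sales are to a restaurant for resale), but is itself disapplied by (i): (i) operates against (h): a current Schedule B Declaration is held. (j), which would lift (i), is not triggered — no current Tier F Exemption Letter is held. Exception (a) stands.
Exception (b): the qualifying period is 130 days, below the 155 days limit; items are individually labelled — every condition holds. However, paragraph (k) must be considered: (k) operates against (b): the baked goods contain meat. (b) is therefore removed.
Exception (c) requires that the baked goods are produced in the seller's home kitchen; but the baked goods are made in a commercial kitchen, not a home kitchen, so (c) is unavailable.
Exception (d) fails — sales are at private events, not a certified farmers' market.
Exception (e): a Cottage Food Declaration is on file; an ingredient notice is displayed — every condition holds. But: (m) is triggered — aggregate throughput is 3,860 units, under the 4,170 units limit. Exception (e) does not apply.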